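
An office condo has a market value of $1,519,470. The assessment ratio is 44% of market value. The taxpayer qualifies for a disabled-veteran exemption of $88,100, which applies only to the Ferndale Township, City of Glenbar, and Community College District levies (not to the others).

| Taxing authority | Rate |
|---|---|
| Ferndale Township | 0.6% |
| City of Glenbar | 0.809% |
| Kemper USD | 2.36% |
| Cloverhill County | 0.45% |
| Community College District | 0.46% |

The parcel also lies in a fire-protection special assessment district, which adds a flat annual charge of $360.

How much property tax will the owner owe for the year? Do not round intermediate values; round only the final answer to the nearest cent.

Assessed value = $1,519,470 × 0.44 = $668,566.8
Ferndale Township: ($668,566.8 − $88,100) × 0.006 = $580,466.8 × 0.006 = $3,482.8008
City of Glenbar: ($668,566.8 − $88,100) × 0.00809 = $580,466.8 × 0.00809 = $4,695.976412
Kemper USD: $668,566.8 × 0.0236 = $15,778.17648
Cloverhill County: $668,566.8 × 0.0045 = $3,008.5506
Community College District: ($668,566.8 − $88,100) × 0.0046 = $580,466.8 × 0.0046 = $2,670.14728
Levies subtotal = $29,635.651572
Total = $29,635.651572 + $360 = $29,995.651572

$29,995.65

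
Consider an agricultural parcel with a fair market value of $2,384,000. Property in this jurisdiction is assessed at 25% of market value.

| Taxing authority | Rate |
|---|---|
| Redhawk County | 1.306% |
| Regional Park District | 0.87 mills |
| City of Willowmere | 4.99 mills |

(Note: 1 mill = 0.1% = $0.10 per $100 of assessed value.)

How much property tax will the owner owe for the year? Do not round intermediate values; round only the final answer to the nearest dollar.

Assessed value = $2,384,000 × 0.25 = $596,000
Redhawk County: $596,000 × 0.01306 = $7,783.76
Regional Park District: $596,000 × 0.00087 = $518.52
City of Willowmere: $596,000 × 0.00499 = $2,974.04
Total = $11,276.32

$11,276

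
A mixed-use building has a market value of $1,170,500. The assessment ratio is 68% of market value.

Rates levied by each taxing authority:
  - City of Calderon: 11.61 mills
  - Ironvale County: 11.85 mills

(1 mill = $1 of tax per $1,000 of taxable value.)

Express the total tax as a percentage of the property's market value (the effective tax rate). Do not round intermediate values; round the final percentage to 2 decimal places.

Assessed value = $1,170,500 × 0.68 = $795,940
City of Calderon: $795,940 × 0.01161 = $9,240.8634
Ironvale County: $795,940 × 0.01185 = $9,431.889
Total tax = $18,672.7524
Effective rate = $18,672.7524 ÷ $1,170,500 = 1.60% of market value

1.60%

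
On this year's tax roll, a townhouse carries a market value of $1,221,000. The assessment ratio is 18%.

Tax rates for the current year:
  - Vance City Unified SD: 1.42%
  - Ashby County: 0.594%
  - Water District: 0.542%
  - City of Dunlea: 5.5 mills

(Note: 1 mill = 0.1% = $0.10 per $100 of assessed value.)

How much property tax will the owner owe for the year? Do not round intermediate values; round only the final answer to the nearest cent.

Assessed value = $1,221,000 × 0.18 = $219,780
Vance City Unified SD: $219,780 × 0.0142 = $3,120.876
Ashby County: $219,780 × 0.00594 = $1,305.4932
Water District: $219,780 × 0.00542 = $1,191.2076
City of Dunlea: $219,780 × 0.0055 = $1,208.79
Total = $6,826.3668

$6,826.37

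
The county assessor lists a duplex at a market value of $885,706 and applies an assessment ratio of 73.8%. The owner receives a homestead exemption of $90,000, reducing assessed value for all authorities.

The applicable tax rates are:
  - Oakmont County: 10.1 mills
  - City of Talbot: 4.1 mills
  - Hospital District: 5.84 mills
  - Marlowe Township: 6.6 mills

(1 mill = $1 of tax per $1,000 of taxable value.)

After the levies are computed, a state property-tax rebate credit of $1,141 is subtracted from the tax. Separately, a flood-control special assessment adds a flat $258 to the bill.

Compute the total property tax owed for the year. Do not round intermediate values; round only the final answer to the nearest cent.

$14,132.66

Assessed value = $885,706 × 0.738 = $653,651.028
Taxable value = $653,651.028 − $90,000 = $563,651.028
Oakmont County: $563,651.028 × 0.0101 = $5,692.8753828
City of Talbot: $563,651.028 × 0.0041 = $2,310.9692148
Hospital District: $563,651.028 × 0.00584 = $3,291.72200352
Marlowe Township: $563,651.028 × 0.0066 = $3,720.0967848
Levies subtotal = $15,015.66338592
After credit = $15,015.66338592 − $1,141 = $13,874.66338592
Total = $13,874.66338592 + $258 = $14,132.66338592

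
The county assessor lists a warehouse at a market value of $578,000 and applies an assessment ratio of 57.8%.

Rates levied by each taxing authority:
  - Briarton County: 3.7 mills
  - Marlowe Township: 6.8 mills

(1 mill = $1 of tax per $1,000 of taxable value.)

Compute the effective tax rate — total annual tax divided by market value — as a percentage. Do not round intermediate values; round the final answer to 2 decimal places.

0.61%

Assessed value = $578,000 × 0.578 = $334,084
Briarton County: $334,084 × 0.0037 = $1,236.1108
Marlowe Township: $334,084 × 0.0068 = $2,271.7712
Total tax = $3,507.882
Effective rate = $3,507.882 ÷ $578,000 = 0.61% of market value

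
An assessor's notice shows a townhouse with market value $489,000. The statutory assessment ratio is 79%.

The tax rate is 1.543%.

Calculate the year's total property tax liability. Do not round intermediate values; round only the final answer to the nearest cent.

Assessed value = $489,000 × 0.79 = $386,310
Tax = $386,310 × 0.01543 = $5,960.7633

$5,960.76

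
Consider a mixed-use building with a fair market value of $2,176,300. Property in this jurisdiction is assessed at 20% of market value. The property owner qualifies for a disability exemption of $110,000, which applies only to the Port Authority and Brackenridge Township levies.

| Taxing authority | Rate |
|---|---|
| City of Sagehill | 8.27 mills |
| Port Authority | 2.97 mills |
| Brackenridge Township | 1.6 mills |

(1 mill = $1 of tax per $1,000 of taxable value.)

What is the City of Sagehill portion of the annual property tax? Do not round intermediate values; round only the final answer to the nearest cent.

Assessed value = $2,176,300 × 0.2 = $435,260
City of Sagehill taxable value = $435,260 (exemption does not apply)
City of Sagehill levy = $435,260 × 0.00827 = $3,599.6002

$3,599.60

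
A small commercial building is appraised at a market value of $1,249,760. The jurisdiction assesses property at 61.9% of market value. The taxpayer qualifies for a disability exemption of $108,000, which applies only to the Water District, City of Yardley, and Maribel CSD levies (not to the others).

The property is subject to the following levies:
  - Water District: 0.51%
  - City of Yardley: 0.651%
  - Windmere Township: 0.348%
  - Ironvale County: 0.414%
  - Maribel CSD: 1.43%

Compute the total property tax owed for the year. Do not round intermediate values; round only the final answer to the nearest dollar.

$23,141

Assessed value = $1,249,760 × 0.619 = $773,601.44
Water District: ($773,601.44 − $108,000) × 0.0051 = $665,601.44 × 0.0051 = $3,394.567344
City of Yardley: ($773,601.44 − $108,000) × 0.00651 = $665,601.44 × 0.00651 = $4,333.0653744
Windmere Township: $773,601.44 × 0.00348 = $2,692.1330112
Ironvale County: $773,601.44 × 0.00414 = $3,202.7099616
Maribel CSD: ($773,601.44 − $108,000) × 0.0143 = $665,601.44 × 0.0143 = $9,518.100592
Total = $23,140.5762832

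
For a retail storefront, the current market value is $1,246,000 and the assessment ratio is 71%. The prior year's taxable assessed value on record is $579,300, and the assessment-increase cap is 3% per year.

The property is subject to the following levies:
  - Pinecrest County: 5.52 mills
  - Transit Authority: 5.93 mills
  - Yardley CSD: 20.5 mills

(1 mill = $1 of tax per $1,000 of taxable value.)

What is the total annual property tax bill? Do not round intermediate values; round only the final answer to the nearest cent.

$19,063.89

Uncapped assessed value = $1,246,000 × 0.71 = $884,660
Cap limit = $579,300 × 1.03 = $596,679
Taxable assessed value = min($884,660, $596,679) = $596,679 (cap binds)
Pinecrest County: $596,679 × 0.00552 = $3,293.66808
Transit Authority: $596,679 × 0.00593 = $3,538.30647
Yardley CSD: $596,679 × 0.0205 = $12,231.9195
Total = $19,063.89405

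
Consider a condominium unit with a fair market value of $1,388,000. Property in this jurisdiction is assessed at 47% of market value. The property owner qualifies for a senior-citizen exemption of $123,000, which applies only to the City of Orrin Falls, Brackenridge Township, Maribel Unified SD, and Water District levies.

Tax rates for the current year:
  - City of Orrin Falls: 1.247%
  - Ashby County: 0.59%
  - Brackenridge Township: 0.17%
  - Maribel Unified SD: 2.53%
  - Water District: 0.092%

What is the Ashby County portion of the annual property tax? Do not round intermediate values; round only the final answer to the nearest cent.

Assessed value = $1,388,000 × 0.47 = $652,360
Ashby County taxable value = $652,360 (exemption does not apply)
Ashby County levy = $652,360 × 0.0059 = $3,848.924

$3,848.92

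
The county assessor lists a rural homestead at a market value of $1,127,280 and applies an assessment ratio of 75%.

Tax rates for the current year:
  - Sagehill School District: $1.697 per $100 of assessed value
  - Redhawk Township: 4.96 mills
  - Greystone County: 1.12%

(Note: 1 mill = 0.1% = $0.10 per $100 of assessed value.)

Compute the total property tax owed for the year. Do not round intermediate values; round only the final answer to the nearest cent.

$28,010.09

Assessed value = $1,127,280 × 0.75 = $845,460
Sagehill School District: $845,460 × 0.01697 = $14,347.4562
Redhawk Township: $845,460 × 0.00496 = $4,193.4816
Greystone County: $845,460 × 0.0112 = $9,469.152
Total = $28,010.0898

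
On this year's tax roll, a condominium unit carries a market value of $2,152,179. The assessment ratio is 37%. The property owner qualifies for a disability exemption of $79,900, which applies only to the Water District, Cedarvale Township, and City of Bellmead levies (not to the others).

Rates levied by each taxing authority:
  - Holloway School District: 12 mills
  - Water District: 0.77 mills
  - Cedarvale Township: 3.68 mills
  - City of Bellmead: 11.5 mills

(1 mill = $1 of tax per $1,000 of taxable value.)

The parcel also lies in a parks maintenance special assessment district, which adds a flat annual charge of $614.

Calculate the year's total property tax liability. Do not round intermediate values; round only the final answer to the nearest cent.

$21,596.35

Assessed value = $2,152,179 × 0.37 = $796,306.23
Holloway School District: $796,306.23 × 0.012 = $9,555.67476
Water District: ($796,306.23 − $79,900) × 0.00077 = $716,406.23 × 0.00077 = $551.6327971
Cedarvale Township: ($796,306.23 − $79,900) × 0.00368 = $716,406.23 × 0.00368 = $2,636.3749264
City of Bellmead: ($796,306.23 − $79,900) × 0.0115 = $716,406.23 × 0.0115 = $8,238.671645
Levies subtotal = $20,982.3541285
Total = $20,982.3541285 + $614 = $21,596.3541285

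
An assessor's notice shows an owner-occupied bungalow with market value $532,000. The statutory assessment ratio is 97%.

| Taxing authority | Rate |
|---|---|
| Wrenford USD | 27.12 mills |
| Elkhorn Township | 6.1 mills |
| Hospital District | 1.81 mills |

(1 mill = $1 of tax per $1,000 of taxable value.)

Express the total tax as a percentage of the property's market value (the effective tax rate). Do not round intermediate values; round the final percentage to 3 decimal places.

3.398%

Assessed value = $532,000 × 0.97 = $516,040
Wrenford USD: $516,040 × 0.02712 = $13,995.0048
Elkhorn Township: $516,040 × 0.0061 = $3,147.844
Hospital District: $516,040 × 0.00181 = $934.0324
Total tax = $18,076.8812
Effective rate = $18,076.8812 ÷ $532,000 = 3.398% of market value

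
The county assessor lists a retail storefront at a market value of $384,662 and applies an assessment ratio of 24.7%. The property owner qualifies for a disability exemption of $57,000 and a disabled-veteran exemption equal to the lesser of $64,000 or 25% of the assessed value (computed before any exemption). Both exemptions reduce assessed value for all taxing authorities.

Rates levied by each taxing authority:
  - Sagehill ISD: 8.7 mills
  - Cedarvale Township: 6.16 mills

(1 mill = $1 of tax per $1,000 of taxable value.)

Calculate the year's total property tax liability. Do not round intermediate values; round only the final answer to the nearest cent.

Assessed value = $384,662 × 0.247 = $95,011.514
Disabled-veteran exemption = min($64,000, 25% × $95,011.514) = min($64,000, $23,752.8785) = $23,752.8785 (percentage binds)
Taxable value = $95,011.514 − $57,000 − $23,752.8785 = $14,258.6355
Sagehill ISD: $14,258.6355 × 0.0087 = $124.05012885
Cedarvale Township: $14,258.6355 × 0.00616 = $87.83319468
Total = $211.88332353

$211.88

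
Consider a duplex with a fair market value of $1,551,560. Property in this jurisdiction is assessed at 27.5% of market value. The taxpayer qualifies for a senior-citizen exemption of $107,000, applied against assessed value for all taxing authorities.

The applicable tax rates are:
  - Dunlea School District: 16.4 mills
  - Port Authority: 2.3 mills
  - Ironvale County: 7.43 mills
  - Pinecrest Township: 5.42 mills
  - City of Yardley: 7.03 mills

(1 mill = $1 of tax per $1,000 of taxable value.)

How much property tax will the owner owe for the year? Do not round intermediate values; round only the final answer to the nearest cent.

Assessed value = $1,551,560 × 0.275 = $426,679
Taxable value = $426,679 − $107,000 = $319,679
Dunlea School District: $319,679 × 0.0164 = $5,242.7356
Port Authority: $319,679 × 0.0023 = $735.2617
Ironvale County: $319,679 × 0.00743 = $2,375.21497
Pinecrest Township: $319,679 × 0.00542 = $1,732.66018
City of Yardley: $319,679 × 0.00703 = $2,247.34337
Total = $5,242.7356 + $735.2617 + $2,375.21497 + $1,732.66018 + $2,247.34337 = $12,333.21582

$12,333.22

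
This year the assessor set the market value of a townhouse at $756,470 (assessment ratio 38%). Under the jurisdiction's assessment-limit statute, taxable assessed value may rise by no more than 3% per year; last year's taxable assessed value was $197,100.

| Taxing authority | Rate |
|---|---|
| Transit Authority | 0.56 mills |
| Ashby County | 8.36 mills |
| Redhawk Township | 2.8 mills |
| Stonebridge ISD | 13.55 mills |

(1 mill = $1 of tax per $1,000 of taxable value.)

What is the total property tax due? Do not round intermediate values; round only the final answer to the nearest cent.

$5,130.14

Uncapped assessed value = $756,470 × 0.38 = $287,458.6
Cap limit = $197,100 × 1.03 = $203,013
Taxable assessed value = min($287,458.6, $203,013) = $203,013 (cap binds)
Transit Authority: $203,013 × 0.00056 = $113.68728
Ashby County: $203,013 × 0.00836 = $1,697.18868
Redhawk Township: $203,013 × 0.0028 = $568.4364
Stonebridge ISD: $203,013 × 0.01355 = $2,750.82615
Total = $5,130.13851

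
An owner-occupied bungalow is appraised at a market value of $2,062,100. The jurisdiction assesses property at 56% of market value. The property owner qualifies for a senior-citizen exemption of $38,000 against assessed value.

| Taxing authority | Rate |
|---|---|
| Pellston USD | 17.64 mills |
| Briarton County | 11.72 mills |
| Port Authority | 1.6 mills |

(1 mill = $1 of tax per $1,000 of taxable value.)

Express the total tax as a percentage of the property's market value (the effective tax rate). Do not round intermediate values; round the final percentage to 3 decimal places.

1.677%

Assessed value = $2,062,100 × 0.56 = $1,154,776
Taxable value = $1,154,776 − $38,000 = $1,116,776
Pellston USD: $1,116,776 × 0.01764 = $19,699.92864
Briarton County: $1,116,776 × 0.01172 = $13,088.61472
Port Authority: $1,116,776 × 0.0016 = $1,786.8416
Total tax = $34,575.38496
Effective rate = $34,575.38496 ÷ $2,062,100 = 1.677% of market value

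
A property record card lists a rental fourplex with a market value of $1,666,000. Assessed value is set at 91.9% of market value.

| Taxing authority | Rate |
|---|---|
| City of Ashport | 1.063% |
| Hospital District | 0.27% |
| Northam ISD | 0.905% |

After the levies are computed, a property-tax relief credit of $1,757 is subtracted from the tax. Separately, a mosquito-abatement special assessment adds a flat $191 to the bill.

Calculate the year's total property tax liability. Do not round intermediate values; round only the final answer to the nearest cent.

Assessed value = $1,666,000 × 0.919 = $1,531,054
City of Ashport: $1,531,054 × 0.01063 = $16,275.10402
Hospital District: $1,531,054 × 0.0027 = $4,133.8458
Northam ISD: $1,531,054 × 0.00905 = $13,856.0387
Levies subtotal = $34,264.98852
After credit = $34,264.98852 − $1,757 = $32,507.98852
Total = $32,507.98852 + $191 = $32,698.98852

$32,698.99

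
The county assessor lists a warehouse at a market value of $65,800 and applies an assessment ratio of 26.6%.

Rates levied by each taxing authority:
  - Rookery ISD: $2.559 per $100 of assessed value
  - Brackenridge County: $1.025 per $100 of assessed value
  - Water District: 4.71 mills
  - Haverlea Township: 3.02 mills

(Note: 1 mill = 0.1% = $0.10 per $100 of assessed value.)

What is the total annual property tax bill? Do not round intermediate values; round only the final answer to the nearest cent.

Assessed value = $65,800 × 0.266 = $17,502.8
Rookery ISD: $17,502.8 × 0.02559 = $447.896652
Brackenridge County: $17,502.8 × 0.01025 = $179.4037
Water District: $17,502.8 × 0.00471 = $82.438188
Haverlea Township: $17,502.8 × 0.00302 = $52.858456
Total = $762.596996

$762.60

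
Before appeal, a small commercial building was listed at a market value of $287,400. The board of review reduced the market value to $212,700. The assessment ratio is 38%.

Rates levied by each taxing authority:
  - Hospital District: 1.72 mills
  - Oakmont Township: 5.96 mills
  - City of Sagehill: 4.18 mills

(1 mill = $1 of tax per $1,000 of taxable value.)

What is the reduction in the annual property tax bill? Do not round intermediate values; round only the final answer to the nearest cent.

$336.66

Old assessed value = $287,400 × 0.38 = $109,212
New assessed value = $212,700 × 0.38 = $80,826
Combined rate = 0.00172 + 0.00596 + 0.00418 = 0.01186
Old tax = $109,212 × 0.01186 = $1,295.25432
New tax = $80,826 × 0.01186 = $958.59636
Reduction = $1,295.25432 − $958.59636 = $336.65796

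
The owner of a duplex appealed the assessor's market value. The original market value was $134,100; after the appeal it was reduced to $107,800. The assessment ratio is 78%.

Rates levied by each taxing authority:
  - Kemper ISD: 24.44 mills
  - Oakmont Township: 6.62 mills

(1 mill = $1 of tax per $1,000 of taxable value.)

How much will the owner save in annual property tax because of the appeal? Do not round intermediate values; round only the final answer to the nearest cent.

Old assessed value = $134,100 × 0.78 = $104,598
New assessed value = $107,800 × 0.78 = $84,084
Combined rate = 0.02444 + 0.00662 = 0.03106
Old tax = $104,598 × 0.03106 = $3,248.81388
New tax = $84,084 × 0.03106 = $2,611.64904
Reduction = $3,248.81388 − $2,611.64904 = $637.16484

$637.16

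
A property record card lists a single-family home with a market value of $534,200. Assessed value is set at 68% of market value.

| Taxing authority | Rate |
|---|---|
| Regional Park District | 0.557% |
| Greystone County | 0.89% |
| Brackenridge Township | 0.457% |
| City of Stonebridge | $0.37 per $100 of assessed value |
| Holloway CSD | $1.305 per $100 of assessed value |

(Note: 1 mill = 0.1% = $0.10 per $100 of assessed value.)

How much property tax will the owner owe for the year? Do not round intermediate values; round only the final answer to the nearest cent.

Assessed value = $534,200 × 0.68 = $363,256
Regional Park District: $363,256 × 0.00557 = $2,023.33592
Greystone County: $363,256 × 0.0089 = $3,232.9784
Brackenridge Township: $363,256 × 0.00457 = $1,660.07992
City of Stonebridge: $363,256 × 0.0037 = $1,344.0472
Holloway CSD: $363,256 × 0.01305 = $4,740.4908
Total = $13,000.93224

$13,000.93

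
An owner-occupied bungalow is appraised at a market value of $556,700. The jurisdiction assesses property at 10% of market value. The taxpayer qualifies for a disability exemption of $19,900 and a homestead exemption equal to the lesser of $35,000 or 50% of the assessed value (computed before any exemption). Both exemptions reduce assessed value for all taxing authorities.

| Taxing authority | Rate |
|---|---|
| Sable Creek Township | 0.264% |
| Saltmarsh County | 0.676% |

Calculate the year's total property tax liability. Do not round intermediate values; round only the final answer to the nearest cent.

Assessed value = $556,700 × 0.1 = $55,670
Homestead exemption = min($35,000, 50% × $55,670) = min($35,000, $27,835) = $27,835 (percentage binds)
Taxable value = $55,670 − $19,900 − $27,835 = $7,935
Sable Creek Township: $7,935 × 0.00264 = $20.9484
Saltmarsh County: $7,935 × 0.00676 = $53.6406
Total = $74.589

$74.59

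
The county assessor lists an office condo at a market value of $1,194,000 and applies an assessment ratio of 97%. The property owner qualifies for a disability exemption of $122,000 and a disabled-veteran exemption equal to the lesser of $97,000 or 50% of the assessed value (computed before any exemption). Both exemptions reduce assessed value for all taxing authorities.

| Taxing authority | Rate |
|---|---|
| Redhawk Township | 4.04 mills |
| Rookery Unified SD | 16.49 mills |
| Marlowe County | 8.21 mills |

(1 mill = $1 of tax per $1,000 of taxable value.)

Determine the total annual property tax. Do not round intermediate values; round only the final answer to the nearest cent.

Assessed value = $1,194,000 × 0.97 = $1,158,180
Disabled-veteran exemption = min($97,000, 50% × $1,158,180) = min($97,000, $579,090) = $97,000 (dollar cap binds)
Taxable value = $1,158,180 − $122,000 − $97,000 = $939,180
Redhawk Township: $939,180 × 0.00404 = $3,794.2872
Rookery Unified SD: $939,180 × 0.01649 = $15,487.0782
Marlowe County: $939,180 × 0.00821 = $7,710.6678
Total = $26,992.0332

$26,992.03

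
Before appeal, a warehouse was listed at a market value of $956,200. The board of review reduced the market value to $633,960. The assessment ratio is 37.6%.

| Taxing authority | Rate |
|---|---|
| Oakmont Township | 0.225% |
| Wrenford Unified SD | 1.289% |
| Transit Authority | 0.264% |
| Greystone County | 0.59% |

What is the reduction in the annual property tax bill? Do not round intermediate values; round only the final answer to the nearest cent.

Old assessed value = $956,200 × 0.376 = $359,531.2
New assessed value = $633,960 × 0.376 = $238,368.96
Combined rate = 0.00225 + 0.01289 + 0.00264 + 0.0059 = 0.02368
Old tax = $359,531.2 × 0.02368 = $8,513.698816
New tax = $238,368.96 × 0.02368 = $5,644.5769728
Reduction = $8,513.698816 − $5,644.5769728 = $2,869.1218432

$2,869.12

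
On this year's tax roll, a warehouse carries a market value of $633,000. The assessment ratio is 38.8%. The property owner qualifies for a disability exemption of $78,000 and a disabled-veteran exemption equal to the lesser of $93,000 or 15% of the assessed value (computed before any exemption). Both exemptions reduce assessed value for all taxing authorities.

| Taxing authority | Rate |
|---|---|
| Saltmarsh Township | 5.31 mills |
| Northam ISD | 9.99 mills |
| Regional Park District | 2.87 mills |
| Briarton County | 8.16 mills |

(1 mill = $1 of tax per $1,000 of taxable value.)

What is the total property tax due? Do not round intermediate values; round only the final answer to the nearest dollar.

$3,443

Assessed value = $633,000 × 0.388 = $245,604
Disabled-veteran exemption = min($93,000, 15% × $245,604) = min($93,000, $36,840.6) = $36,840.6 (percentage binds)
Taxable value = $245,604 − $78,000 − $36,840.6 = $130,763.4
Saltmarsh Township: $130,763.4 × 0.00531 = $694.353654
Northam ISD: $130,763.4 × 0.00999 = $1,306.326366
Regional Park District: $130,763.4 × 0.00287 = $375.290958
Briarton County: $130,763.4 × 0.00816 = $1,067.029344
Total = $3,443.000322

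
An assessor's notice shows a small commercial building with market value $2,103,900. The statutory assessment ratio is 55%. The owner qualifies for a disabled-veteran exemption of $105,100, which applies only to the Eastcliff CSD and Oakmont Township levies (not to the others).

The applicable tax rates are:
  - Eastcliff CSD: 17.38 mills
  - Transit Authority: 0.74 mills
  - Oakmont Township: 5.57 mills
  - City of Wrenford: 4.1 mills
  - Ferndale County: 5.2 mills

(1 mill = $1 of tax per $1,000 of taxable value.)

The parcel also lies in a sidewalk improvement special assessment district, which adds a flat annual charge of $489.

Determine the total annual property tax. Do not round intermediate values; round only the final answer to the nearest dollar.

$36,251

Assessed value = $2,103,900 × 0.55 = $1,157,145
Eastcliff CSD: ($1,157,145 − $105,100) × 0.01738 = $1,052,045 × 0.01738 = $18,284.5421
Transit Authority: $1,157,145 × 0.00074 = $856.2873
Oakmont Township: ($1,157,145 − $105,100) × 0.00557 = $1,052,045 × 0.00557 = $5,859.89065
City of Wrenford: $1,157,145 × 0.0041 = $4,744.2945
Ferndale County: $1,157,145 × 0.0052 = $6,017.154
Levies subtotal = $35,762.16855
Total = $35,762.16855 + $489 = $36,251.16855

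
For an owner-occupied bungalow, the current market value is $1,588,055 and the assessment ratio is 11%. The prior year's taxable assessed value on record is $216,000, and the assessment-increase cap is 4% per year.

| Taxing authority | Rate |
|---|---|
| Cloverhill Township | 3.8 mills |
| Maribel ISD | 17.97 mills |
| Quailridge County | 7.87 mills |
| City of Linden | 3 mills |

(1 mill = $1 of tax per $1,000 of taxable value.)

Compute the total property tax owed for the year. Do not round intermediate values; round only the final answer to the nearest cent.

$5,701.75

Uncapped assessed value = $1,588,055 × 0.11 = $174,686.05
Cap limit = $216,000 × 1.04 = $224,640
Taxable assessed value = min($174,686.05, $224,640) = $174,686.05 (cap does not bind)
Cloverhill Township: $174,686.05 × 0.0038 = $663.80699
Maribel ISD: $174,686.05 × 0.01797 = $3,139.1083185
Quailridge County: $174,686.05 × 0.00787 = $1,374.7792135
City of Linden: $174,686.05 × 0.003 = $524.05815
Total = $5,701.752672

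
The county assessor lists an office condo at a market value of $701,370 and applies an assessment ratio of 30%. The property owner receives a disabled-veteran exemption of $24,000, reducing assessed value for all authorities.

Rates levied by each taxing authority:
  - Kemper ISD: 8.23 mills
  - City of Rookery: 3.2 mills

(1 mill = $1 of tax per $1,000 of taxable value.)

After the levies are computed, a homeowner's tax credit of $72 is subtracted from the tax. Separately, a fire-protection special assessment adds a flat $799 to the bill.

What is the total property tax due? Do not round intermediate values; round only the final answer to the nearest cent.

Assessed value = $701,370 × 0.3 = $210,411
Taxable value = $210,411 − $24,000 = $186,411
Kemper ISD: $186,411 × 0.00823 = $1,534.16253
City of Rookery: $186,411 × 0.0032 = $596.5152
Levies subtotal = $2,130.67773
After credit = $2,130.67773 − $72 = $2,058.67773
Total = $2,058.67773 + $799 = $2,857.67773

$2,857.68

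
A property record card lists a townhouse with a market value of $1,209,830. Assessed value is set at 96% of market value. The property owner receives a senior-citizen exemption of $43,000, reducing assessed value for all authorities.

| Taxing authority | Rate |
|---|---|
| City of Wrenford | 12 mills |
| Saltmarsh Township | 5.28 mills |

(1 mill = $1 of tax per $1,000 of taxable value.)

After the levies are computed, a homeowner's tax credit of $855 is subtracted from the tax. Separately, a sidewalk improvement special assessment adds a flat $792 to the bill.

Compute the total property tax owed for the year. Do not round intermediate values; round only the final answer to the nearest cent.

Assessed value = $1,209,830 × 0.96 = $1,161,436.8
Taxable value = $1,161,436.8 − $43,000 = $1,118,436.8
City of Wrenford: $1,118,436.8 × 0.012 = $13,421.2416
Saltmarsh Township: $1,118,436.8 × 0.00528 = $5,905.346304
Levies subtotal = $19,326.587904
After credit = $19,326.587904 − $855 = $18,471.587904
Total = $18,471.587904 + $792 = $19,263.587904

$19,263.59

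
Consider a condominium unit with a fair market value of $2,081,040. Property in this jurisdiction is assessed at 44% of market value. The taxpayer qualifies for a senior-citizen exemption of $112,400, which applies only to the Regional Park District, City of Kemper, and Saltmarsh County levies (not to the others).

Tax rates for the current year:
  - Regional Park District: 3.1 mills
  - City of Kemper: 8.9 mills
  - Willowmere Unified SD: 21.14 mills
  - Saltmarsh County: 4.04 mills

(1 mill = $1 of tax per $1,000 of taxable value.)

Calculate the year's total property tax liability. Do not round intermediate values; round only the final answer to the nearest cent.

$32,241.25

Assessed value = $2,081,040 × 0.44 = $915,657.6
Regional Park District: ($915,657.6 − $112,400) × 0.0031 = $803,257.6 × 0.0031 = $2,490.09856
City of Kemper: ($915,657.6 − $112,400) × 0.0089 = $803,257.6 × 0.0089 = $7,148.99264
Willowmere Unified SD: $915,657.6 × 0.02114 = $19,357.001664
Saltmarsh County: ($915,657.6 − $112,400) × 0.00404 = $803,257.6 × 0.00404 = $3,245.160704
Total = $32,241.253568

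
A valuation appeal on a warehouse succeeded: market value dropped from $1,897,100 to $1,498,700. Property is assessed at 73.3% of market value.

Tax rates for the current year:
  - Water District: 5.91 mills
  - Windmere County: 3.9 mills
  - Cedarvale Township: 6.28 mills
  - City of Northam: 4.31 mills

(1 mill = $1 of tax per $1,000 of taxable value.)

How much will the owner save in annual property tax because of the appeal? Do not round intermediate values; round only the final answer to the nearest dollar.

$5,957

Old assessed value = $1,897,100 × 0.733 = $1,390,574.3
New assessed value = $1,498,700 × 0.733 = $1,098,547.1
Combined rate = 0.00591 + 0.0039 + 0.00628 + 0.00431 = 0.0204
Old tax = $1,390,574.3 × 0.0204 = $28,367.71572
New tax = $1,098,547.1 × 0.0204 = $22,410.36084
Reduction = $28,367.71572 − $22,410.36084 = $5,957.35488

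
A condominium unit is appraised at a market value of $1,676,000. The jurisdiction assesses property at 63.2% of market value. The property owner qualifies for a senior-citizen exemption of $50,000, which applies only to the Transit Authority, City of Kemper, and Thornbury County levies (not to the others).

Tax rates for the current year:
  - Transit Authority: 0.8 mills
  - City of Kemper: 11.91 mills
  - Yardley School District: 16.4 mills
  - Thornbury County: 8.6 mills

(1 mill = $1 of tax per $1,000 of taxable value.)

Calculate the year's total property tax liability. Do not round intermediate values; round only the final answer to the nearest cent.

$38,878.14

Assessed value = $1,676,000 × 0.632 = $1,059,232
Transit Authority: ($1,059,232 − $50,000) × 0.0008 = $1,009,232 × 0.0008 = $807.3856
City of Kemper: ($1,059,232 − $50,000) × 0.01191 = $1,009,232 × 0.01191 = $12,019.95312
Yardley School District: $1,059,232 × 0.0164 = $17,371.4048
Thornbury County: ($1,059,232 − $50,000) × 0.0086 = $1,009,232 × 0.0086 = $8,679.3952
Total = $38,878.13872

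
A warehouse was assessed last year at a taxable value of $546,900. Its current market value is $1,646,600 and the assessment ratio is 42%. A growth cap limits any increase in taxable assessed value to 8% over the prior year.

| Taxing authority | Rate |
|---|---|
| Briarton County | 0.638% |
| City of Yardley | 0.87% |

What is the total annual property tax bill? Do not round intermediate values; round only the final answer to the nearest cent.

$8,907.03

Uncapped assessed value = $1,646,600 × 0.42 = $691,572
Cap limit = $546,900 × 1.08 = $590,652
Taxable assessed value = min($691,572, $590,652) = $590,652 (cap binds)
Briarton County: $590,652 × 0.00638 = $3,768.35976
City of Yardley: $590,652 × 0.0087 = $5,138.6724
Total = $8,907.03216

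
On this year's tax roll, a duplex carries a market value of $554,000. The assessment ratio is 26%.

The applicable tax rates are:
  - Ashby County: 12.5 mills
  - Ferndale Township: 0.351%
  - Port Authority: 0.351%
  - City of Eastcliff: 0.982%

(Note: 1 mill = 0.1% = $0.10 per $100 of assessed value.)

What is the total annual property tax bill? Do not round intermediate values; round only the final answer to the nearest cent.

Assessed value = $554,000 × 0.26 = $144,040
Ashby County: $144,040 × 0.0125 = $1,800.5
Ferndale Township: $144,040 × 0.00351 = $505.5804
Port Authority: $144,040 × 0.00351 = $505.5804
City of Eastcliff: $144,040 × 0.00982 = $1,414.4728
Total = $4,226.1336

$4,226.13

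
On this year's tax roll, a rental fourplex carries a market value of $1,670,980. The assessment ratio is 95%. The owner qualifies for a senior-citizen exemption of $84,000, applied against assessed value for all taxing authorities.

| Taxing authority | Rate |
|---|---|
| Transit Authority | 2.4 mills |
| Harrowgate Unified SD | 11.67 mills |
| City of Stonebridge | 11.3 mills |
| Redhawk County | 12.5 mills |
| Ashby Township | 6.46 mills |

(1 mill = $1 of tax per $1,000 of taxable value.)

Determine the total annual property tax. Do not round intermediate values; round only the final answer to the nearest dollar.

Assessed value = $1,670,980 × 0.95 = $1,587,431
Taxable value = $1,587,431 − $84,000 = $1,503,431
Transit Authority: $1,503,431 × 0.0024 = $3,608.2344
Harrowgate Unified SD: $1,503,431 × 0.01167 = $17,545.03977
City of Stonebridge: $1,503,431 × 0.0113 = $16,988.7703
Redhawk County: $1,503,431 × 0.0125 = $18,792.8875
Ashby Township: $1,503,431 × 0.00646 = $9,712.16426
Total = $3,608.2344 + $17,545.03977 + $16,988.7703 + $18,792.8875 + $9,712.16426 = $66,647.09623

$66,647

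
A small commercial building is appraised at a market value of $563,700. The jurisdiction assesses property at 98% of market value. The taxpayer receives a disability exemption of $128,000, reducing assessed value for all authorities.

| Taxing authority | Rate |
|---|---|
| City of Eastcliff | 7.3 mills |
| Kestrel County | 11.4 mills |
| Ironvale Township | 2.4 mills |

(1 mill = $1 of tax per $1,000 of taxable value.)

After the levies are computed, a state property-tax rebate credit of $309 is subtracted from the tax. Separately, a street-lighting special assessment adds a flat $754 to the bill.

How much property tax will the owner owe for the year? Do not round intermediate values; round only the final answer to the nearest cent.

Assessed value = $563,700 × 0.98 = $552,426
Taxable value = $552,426 − $128,000 = $424,426
City of Eastcliff: $424,426 × 0.0073 = $3,098.3098
Kestrel County: $424,426 × 0.0114 = $4,838.4564
Ironvale Township: $424,426 × 0.0024 = $1,018.6224
Levies subtotal = $8,955.3886
After credit = $8,955.3886 − $309 = $8,646.3886
Total = $8,646.3886 + $754 = $9,400.3886

$9,400.39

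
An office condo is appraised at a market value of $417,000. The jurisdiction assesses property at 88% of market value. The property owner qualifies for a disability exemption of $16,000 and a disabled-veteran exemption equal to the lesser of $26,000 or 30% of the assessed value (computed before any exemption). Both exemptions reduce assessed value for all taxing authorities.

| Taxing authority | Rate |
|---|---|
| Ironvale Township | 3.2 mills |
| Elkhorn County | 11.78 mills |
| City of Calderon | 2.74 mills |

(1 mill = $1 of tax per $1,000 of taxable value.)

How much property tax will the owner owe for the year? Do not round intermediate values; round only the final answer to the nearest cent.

Assessed value = $417,000 × 0.88 = $366,960
Disabled-veteran exemption = min($26,000, 30% × $366,960) = min($26,000, $110,088) = $26,000 (dollar cap binds)
Taxable value = $366,960 − $16,000 − $26,000 = $324,960
Ironvale Township: $324,960 × 0.0032 = $1,039.872
Elkhorn County: $324,960 × 0.01178 = $3,828.0288
City of Calderon: $324,960 × 0.00274 = $890.3904
Total = $5,758.2912

$5,758.29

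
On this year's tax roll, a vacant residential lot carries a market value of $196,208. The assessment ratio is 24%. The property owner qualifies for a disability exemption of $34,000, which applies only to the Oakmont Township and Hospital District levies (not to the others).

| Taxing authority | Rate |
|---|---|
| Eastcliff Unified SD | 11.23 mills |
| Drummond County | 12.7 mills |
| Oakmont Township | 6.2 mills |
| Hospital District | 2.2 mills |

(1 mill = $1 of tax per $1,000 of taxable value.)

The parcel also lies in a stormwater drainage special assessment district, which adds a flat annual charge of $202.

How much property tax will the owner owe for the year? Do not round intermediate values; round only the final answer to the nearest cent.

$1,438.82

Assessed value = $196,208 × 0.24 = $47,089.92
Eastcliff Unified SD: $47,089.92 × 0.01123 = $528.8198016
Drummond County: $47,089.92 × 0.0127 = $598.041984
Oakmont Township: ($47,089.92 − $34,000) × 0.0062 = $13,089.92 × 0.0062 = $81.157504
Hospital District: ($47,089.92 − $34,000) × 0.0022 = $13,089.92 × 0.0022 = $28.797824
Levies subtotal = $1,236.8171136
Total = $1,236.8171136 + $202 = $1,438.8171136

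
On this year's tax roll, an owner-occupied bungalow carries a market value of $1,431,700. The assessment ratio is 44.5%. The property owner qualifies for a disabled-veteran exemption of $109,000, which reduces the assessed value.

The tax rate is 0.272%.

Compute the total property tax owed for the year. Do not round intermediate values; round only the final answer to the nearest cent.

Assessed value = $1,431,700 × 0.445 = $637,106.5
Taxable value = $637,106.5 − $109,000 = $528,106.5
Tax = $528,106.5 × 0.00272 = $1,436.44968

$1,436.45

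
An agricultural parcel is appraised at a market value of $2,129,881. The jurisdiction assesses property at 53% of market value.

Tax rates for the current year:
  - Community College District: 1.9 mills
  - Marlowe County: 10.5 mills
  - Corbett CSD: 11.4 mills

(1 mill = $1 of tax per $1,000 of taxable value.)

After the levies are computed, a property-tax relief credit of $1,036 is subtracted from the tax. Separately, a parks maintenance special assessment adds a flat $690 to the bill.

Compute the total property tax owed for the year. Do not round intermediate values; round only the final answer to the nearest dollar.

Assessed value = $2,129,881 × 0.53 = $1,128,836.93
Community College District: $1,128,836.93 × 0.0019 = $2,144.790167
Marlowe County: $1,128,836.93 × 0.0105 = $11,852.787765
Corbett CSD: $1,128,836.93 × 0.0114 = $12,868.741002
Levies subtotal = $26,866.318934
After credit = $26,866.318934 − $1,036 = $25,830.318934
Total = $25,830.318934 + $690 = $26,520.318934

$26,520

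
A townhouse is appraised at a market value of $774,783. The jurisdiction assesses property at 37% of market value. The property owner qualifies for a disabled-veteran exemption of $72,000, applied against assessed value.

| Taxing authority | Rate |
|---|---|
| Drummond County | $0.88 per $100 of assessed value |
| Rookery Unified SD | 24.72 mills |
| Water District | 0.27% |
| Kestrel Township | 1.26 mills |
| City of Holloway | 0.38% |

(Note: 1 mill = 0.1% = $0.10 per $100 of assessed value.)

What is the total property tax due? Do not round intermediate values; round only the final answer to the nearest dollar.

Assessed value = $774,783 × 0.37 = $286,669.71
Taxable value = $286,669.71 − $72,000 = $214,669.71
Drummond County: $214,669.71 × 0.0088 = $1,889.093448
Rookery Unified SD: $214,669.71 × 0.02472 = $5,306.6352312
Water District: $214,669.71 × 0.0027 = $579.608217
Kestrel Township: $214,669.71 × 0.00126 = $270.4838346
City of Holloway: $214,669.71 × 0.0038 = $815.744898
Total = $8,861.5656288

$8,862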